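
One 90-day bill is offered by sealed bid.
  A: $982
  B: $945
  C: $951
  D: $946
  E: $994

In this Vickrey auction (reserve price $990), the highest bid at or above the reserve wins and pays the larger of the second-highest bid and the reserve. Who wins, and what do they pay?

Bids in order: 994 (E) > 982 (A) > 951 (C) > 946 (D) > 945 (B)
Highest eligible bid: E at $994.
Second-highest bid $982 is below the reserve $990, so the reserve binds → payment $990.

E pays $990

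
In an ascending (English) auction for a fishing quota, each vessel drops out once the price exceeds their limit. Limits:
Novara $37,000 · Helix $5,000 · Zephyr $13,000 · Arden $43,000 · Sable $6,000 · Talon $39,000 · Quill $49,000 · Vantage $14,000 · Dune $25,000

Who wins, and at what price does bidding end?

Quill wins at $43,000

Rule: the price rises until one bidder remains; the winner pays the price at which the last rival dropped out.
Limits in order: 49,000 (Quill) > 43,000 (Arden) > 39,000 (Talon) > 37,000 (Novara) > 25,000 (Dune) > 14,000 (Vantage) > …
Bidding ends when Arden exits at $43,000; Quill takes it.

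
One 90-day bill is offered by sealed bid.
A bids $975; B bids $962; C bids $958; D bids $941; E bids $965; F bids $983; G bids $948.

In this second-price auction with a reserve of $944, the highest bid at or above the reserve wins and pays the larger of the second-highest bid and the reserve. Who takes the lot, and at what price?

Second-price auction with a reserve of $944: the highest bid at or above the reserve wins and pays the larger of the second-highest bid and the reserve.
Sorting bids: 983 (F) > 975 (A) > 965 (E) > 962 (B) > 958 (C) > 948 (G) > …
F has the top bid at or above the reserve ($983).
max(second-highest $975, reserve $944) = $975; the reserve does not bind.

F pays $975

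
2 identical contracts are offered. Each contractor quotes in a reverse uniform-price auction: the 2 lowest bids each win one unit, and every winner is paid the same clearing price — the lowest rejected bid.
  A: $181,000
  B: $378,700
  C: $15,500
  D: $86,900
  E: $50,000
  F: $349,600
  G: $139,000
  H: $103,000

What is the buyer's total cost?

Sorting: 15,500 (C), 50,000 (E), 86,900 (D), 103,000 (H), …
The 2 lowest are C, E.
Lowest unsuccessful bid: $86,900 → clearing price.
Total cost = 2 × $86,900 = $173,800.

Total cost: $173,800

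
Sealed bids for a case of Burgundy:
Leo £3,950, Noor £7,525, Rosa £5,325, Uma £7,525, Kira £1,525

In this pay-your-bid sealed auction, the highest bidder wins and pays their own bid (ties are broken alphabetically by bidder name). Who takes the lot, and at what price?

Noor pays £7,525

Sorting bids: 7,525 (Noor) > 7,525 (Uma) > 5,325 (Rosa) > 3,950 (Leo) > 1,525 (Kira)
Tie at £7,525 → Noor wins by tie-break.
First-price: Noor pays what they bid, £7,525.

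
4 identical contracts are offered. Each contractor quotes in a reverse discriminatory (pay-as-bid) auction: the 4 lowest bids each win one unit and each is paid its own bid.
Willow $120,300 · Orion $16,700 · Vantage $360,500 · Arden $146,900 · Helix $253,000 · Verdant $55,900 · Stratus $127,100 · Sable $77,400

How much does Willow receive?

Willow is paid $120,300

Bids ranked low→high: 16,700 (Orion), 55,900 (Verdant), 77,400 (Sable), 120,300 (Willow), 127,100 (Stratus), 146,900 (Arden), …
Winners (4 units): Orion, Verdant, Sable, Willow.
Willow wins → own bid $120,300.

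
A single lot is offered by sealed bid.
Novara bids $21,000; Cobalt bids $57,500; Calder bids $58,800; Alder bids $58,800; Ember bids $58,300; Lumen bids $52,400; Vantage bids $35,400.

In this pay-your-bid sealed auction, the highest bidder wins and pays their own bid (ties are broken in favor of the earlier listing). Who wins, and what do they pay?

Bids in order: 58,800 (Calder) > 58,800 (Alder) > 58,300 (Ember) > 57,500 (Cobalt) > 52,400 (Lumen) > 35,400 (Vantage) > …
Calder and Alder tie at $58,800; tie-break gives it to Calder.
Calder has the highest bid and pays exactly that: $58,800.

Calder pays $58,800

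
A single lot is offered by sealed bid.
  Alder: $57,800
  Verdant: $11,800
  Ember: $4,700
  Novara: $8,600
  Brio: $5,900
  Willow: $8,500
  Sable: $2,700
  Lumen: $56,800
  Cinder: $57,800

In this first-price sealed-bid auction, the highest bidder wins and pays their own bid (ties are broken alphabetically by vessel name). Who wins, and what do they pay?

Bids in order: 57,800 (Alder) > 57,800 (Cinder) > 56,800 (Lumen) > 11,800 (Verdant) > 8,600 (Novara) > 8,500 (Willow) > …
Tie at $57,800 → Alder wins by tie-break.
Alder has the highest bid and pays exactly that: $57,800.

Alder pays $57,800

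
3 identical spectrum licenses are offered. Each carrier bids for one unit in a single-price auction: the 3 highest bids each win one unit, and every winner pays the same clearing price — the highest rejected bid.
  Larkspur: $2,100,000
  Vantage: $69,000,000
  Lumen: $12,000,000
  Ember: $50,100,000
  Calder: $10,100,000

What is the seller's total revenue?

Total revenue: $30,300,000

Bids ranked high→low: 69,000,000 (Vantage), 50,100,000 (Ember), 12,000,000 (Lumen), 10,100,000 (Calder), 2,100,000 (Larkspur)
Top 3: Vantage, Ember, Lumen.
First losing bid is Calder's $10,100,000, which sets the uniform price.
Total revenue = 3 × $10,100,000 = $30,300,000.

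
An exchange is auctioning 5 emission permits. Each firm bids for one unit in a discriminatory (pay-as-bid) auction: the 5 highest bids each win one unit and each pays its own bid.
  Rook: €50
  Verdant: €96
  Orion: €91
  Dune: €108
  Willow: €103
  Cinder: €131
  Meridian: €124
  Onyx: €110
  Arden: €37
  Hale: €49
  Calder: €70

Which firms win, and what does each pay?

Cinder €131, Meridian €124, Onyx €110, Dune €108, Willow €103

Ordering the bids: 131 (Cinder), 124 (Meridian), 110 (Onyx), 108 (Dune), 103 (Willow), 96 (Verdant), 91 (Orion), …
The 5 highest are Cinder, Meridian, Onyx, Dune, Willow.
Each winner pays its own bid: Cinder €131, Meridian €124, Onyx €110, Dune €108, Willow €103.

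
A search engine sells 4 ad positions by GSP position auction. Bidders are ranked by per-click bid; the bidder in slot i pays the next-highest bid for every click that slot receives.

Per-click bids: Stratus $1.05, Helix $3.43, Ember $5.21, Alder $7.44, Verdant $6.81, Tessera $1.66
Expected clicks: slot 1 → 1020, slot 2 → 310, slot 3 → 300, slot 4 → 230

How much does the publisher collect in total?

Total revenue: $9972.10

Sorting advertisers: $7.44 (Alder) > $6.81 (Verdant) > $5.21 (Ember) > $3.43 (Helix) > $1.66 (Tessera) > …
Slot 1: Alder pays $6.81 × 1020 = $6946.20
Slot 2: Verdant pays $5.21 × 310 = $1615.10
Slot 3: Ember pays $3.43 × 300 = $1029.00
Slot 4: Helix pays $1.66 × 230 = $381.80
Total = $9972.10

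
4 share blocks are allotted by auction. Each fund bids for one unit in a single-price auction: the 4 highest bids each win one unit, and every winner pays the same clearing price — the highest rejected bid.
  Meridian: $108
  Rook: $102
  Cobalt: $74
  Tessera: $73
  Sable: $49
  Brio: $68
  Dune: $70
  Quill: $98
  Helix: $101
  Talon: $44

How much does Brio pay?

Brio pays $0

Bids ranked high→low: 108 (Meridian), 102 (Rook), 101 (Helix), 98 (Quill), 74 (Cobalt), 73 (Tessera), …
Winners (4 units): Meridian, Rook, Helix, Quill.
First losing bid is Cobalt's $74, which sets the uniform price.
Brio does not win → pays $0.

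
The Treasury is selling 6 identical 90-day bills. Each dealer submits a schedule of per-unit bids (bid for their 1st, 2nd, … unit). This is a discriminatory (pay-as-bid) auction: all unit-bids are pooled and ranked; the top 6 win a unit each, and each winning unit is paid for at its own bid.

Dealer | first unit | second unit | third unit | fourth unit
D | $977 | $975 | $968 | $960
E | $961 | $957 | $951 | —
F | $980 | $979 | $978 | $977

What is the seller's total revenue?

Total revenue: $5,866

Merging the schedules and taking the best 6: 980 (F-1), 979 (F-2), 978 (F-3), 977 (D-1), 977 (F-4), 975 (D-2)
Next rejected bid: $968 (not a price — pay-as-bid).
Each winning unit pays its own bid.
Revenue = 980 + 979 + 978 + 977 + 977 + 975 = $5,866.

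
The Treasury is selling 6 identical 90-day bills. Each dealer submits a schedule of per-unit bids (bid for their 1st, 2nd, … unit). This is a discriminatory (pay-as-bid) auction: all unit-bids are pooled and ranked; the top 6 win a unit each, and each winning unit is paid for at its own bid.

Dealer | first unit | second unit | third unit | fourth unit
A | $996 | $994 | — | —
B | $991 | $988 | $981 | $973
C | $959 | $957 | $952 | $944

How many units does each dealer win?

All unit-bids, highest first — top 6: 996 (A-1), 994 (A-2), 991 (B-1), 988 (B-2), 981 (B-3), 973 (B-4)
Next rejected bid: $959 (not a price — pay-as-bid).
Allocation: A 2, B 4.

A 2, B 4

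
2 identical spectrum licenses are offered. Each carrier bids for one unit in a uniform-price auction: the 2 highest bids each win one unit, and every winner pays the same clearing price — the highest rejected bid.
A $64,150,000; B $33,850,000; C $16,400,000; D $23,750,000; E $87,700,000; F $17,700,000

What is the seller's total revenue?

Ordering the bids: 87,700,000 (E), 64,150,000 (A), 33,850,000 (B), 23,750,000 (D), …
The 2 highest are E, A.
First losing bid is B's $33,850,000, which sets the uniform price.
Total revenue = 2 × $33,850,000 = $67,700,000.

Total revenue: $67,700,000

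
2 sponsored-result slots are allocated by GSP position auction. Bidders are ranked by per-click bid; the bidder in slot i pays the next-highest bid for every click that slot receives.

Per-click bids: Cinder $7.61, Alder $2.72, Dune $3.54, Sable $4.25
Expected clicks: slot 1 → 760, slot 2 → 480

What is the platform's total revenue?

Ranked by bid: $7.61 (Cinder) > $4.25 (Sable) > $3.54 (Dune) > …
Slot 1: Cinder pays $4.25 × 760 = $3230.00
Slot 2: Sable pays $3.54 × 480 = $1699.20
Total = $4929.20

Total revenue: $4929.20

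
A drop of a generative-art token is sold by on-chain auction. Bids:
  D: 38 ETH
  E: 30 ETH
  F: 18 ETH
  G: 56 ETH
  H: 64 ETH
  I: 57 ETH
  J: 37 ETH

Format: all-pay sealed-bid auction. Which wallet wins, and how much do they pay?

Sorting bids: 64 (H) > 57 (I) > 56 (G) > 38 (D) > 37 (J) > 30 (E) > …
H wins with the top bid; all bids are sunk regardless.

H pays 64 ETH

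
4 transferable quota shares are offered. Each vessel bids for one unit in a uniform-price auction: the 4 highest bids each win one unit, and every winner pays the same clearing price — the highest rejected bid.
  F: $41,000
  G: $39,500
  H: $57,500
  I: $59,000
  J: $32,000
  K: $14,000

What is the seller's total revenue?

Sorting: 59,000 (I), 57,500 (H), 41,000 (F), 39,500 (G), 32,000 (J), 14,000 (K)
Winners (4 units): I, H, F, G.
First losing bid is J's $32,000, which sets the uniform price.
Total revenue = 4 × $32,000 = $128,000.

Total revenue: $128,000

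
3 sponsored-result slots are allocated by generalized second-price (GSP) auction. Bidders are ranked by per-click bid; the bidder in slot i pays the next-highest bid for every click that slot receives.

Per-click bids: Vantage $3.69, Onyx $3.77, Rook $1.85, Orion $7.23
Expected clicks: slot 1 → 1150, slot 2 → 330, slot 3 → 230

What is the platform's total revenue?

Total revenue: $5978.70

Ranked by bid: $7.23 (Orion) > $3.77 (Onyx) > $3.69 (Vantage) > $1.85 (Rook)
Slot 1: Orion pays $3.77 × 1150 = $4335.50
Slot 2: Onyx pays $3.69 × 330 = $1217.70
Slot 3: Vantage pays $1.85 × 230 = $425.50
Total = $5978.70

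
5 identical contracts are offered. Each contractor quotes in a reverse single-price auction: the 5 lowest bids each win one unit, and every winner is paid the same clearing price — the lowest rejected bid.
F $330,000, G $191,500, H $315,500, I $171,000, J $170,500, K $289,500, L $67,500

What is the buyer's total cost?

Ordering the bids: 67,500 (L), 170,500 (J), 171,000 (I), 191,500 (G), 289,500 (K), 315,500 (H), 330,000 (F)
Lowest 5: L, J, I, G, K.
Lowest unsuccessful bid: $315,500 → clearing price.
Total cost = 5 × $315,500 = $1,577,500.

Total cost: $1,577,500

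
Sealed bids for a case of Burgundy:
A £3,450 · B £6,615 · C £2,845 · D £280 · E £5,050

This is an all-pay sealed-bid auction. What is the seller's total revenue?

Bids ranked: 6,615 (B) > 5,050 (E) > 3,450 (A) > 2,845 (C) > 280 (D)
Every bidder forfeits their bid regardless of winning.
Revenue = 3,450 + 6,615 + 2,845 + 280 + 5,050 = £18,240.

Total revenue: £18,240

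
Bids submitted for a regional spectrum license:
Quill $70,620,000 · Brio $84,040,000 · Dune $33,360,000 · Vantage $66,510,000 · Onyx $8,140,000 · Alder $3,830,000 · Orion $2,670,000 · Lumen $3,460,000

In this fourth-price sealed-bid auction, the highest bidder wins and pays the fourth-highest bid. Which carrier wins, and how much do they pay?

Fourth-price sealed-bid auction: the highest bidder wins and pays the fourth-highest bid.
Bids ranked: 84,040,000 (Brio) > 70,620,000 (Quill) > 66,510,000 (Vantage) > 33,360,000 (Dune) > 8,140,000 (Onyx) > 3,830,000 (Alder) > …
Brio wins; payment is bid #4 in the ranking = $33,360,000.

Brio pays $33,360,000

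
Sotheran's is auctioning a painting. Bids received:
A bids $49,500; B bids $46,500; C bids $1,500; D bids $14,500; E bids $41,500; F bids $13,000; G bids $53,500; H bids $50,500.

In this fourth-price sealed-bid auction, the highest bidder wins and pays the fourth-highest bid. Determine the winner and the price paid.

G pays $46,500

Bids ranked: 53,500 (G) > 50,500 (H) > 49,500 (A) > 46,500 (B) > 41,500 (E) > 14,500 (D) > …
G wins; payment is bid #4 in the ranking = $46,500.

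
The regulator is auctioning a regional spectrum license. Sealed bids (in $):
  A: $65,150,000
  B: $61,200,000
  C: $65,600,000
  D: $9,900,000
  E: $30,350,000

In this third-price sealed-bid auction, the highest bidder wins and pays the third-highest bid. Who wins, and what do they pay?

Sorting bids: 65,600,000 (C) > 65,150,000 (A) > 61,200,000 (B) > 30,350,000 (E) > 9,900,000 (D)
C wins; payment is bid #3 in the ranking = $61,200,000.

C pays $61,200,000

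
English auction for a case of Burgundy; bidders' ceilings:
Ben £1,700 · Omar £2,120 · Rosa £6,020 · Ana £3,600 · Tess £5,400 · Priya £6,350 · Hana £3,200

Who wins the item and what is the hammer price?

Limits ranked: 6,350 (Priya) > 6,020 (Rosa) > 5,400 (Tess) > 3,600 (Ana) > 3,200 (Hana) > 2,120 (Omar) > …
Once the price passes £6,020, only Priya is left; the hammer falls at Rosa's limit of £6,020.

Priya wins at £6,020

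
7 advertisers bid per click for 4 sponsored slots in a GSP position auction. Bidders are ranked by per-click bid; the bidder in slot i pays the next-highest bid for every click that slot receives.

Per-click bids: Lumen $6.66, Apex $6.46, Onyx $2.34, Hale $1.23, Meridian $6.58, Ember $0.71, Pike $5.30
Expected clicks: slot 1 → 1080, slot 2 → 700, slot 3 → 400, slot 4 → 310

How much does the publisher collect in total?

Total revenue: $14473.80

Ranked by bid: $6.66 (Lumen) > $6.58 (Meridian) > $6.46 (Apex) > $5.30 (Pike) > $2.34 (Onyx) > …
Slot 1: Lumen pays $6.58 × 1080 = $7106.40
Slot 2: Meridian pays $6.46 × 700 = $4522.00
Slot 3: Apex pays $5.30 × 400 = $2120.00
Slot 4: Pike pays $2.34 × 310 = $725.40
Total = $14473.80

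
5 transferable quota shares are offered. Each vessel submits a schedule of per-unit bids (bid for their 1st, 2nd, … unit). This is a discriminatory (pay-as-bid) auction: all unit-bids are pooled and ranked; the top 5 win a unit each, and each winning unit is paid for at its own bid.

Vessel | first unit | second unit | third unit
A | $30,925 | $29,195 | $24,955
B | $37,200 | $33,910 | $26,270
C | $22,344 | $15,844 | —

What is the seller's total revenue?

Total revenue: $157,500

Merging the schedules and taking the best 5: 37,200 (B-1), 33,910 (B-2), 30,925 (A-1), 29,195 (A-2), 26,270 (B-3)
Next rejected bid: $24,955 (not a price — pay-as-bid).
Each winning unit pays its own bid.
Revenue = 37,200 + 33,910 + 30,925 + 29,195 + 26,270 = $157,500.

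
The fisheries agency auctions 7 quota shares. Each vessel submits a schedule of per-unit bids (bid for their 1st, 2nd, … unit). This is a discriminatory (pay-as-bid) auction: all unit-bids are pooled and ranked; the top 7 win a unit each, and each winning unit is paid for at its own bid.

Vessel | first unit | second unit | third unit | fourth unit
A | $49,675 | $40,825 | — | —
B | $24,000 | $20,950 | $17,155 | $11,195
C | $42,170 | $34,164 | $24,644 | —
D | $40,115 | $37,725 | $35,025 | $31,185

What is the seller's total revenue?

All unit-bids, highest first — top 7: 49,675 (A-1), 42,170 (C-1), 40,825 (A-2), 40,115 (D-1), 37,725 (D-2), 35,025 (D-3), 34,164 (C-2)
Next rejected bid: $31,185 (not a price — pay-as-bid).
Each winning unit pays its own bid.
Revenue = 49,675 + 42,170 + 40,825 + 40,115 + 37,725 + 35,025 + 34,164 = $279,699.

Total revenue: $279,699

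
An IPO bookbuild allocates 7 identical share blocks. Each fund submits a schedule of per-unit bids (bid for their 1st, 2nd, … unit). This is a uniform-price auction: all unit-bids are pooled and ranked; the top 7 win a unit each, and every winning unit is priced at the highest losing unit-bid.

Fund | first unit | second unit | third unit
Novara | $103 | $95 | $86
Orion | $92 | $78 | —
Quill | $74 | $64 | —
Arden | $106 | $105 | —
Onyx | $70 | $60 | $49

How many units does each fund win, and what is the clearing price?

Arden 2, Novara 3, Orion 2; clearing price $74

Merging the schedules and taking the best 7: 106 (Arden-1), 105 (Arden-2), 103 (Novara-1), 95 (Novara-2), 92 (Orion-1), 86 (Novara-3), 78 (Orion-2)
First bid not allocated: $74.
Allocation: Arden 2, Novara 3, Orion 2.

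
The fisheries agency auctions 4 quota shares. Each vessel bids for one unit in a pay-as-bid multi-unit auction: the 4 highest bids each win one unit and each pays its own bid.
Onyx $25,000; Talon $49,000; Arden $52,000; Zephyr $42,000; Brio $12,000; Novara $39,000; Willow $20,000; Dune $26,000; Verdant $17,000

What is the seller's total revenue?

Sorting: 52,000 (Arden), 49,000 (Talon), 42,000 (Zephyr), 39,000 (Novara), 26,000 (Dune), 25,000 (Onyx), …
Top 4: Arden, Talon, Zephyr, Novara.
Total revenue = 52,000 + 49,000 + 42,000 + 39,000 = $182,000.

Total revenue: $182,000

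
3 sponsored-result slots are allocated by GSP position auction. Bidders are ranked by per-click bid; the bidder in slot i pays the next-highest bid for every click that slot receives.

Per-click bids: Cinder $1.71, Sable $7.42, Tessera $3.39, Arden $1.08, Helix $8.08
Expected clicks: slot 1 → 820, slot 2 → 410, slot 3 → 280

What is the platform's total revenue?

Per-click bids in order: $8.08 (Helix) > $7.42 (Sable) > $3.39 (Tessera) > $1.71 (Cinder) > …
Slot 1: Helix pays $7.42 × 820 = $6084.40
Slot 2: Sable pays $3.39 × 410 = $1389.90
Slot 3: Tessera pays $1.71 × 280 = $478.80
Total = $7953.10

Total revenue: $7953.10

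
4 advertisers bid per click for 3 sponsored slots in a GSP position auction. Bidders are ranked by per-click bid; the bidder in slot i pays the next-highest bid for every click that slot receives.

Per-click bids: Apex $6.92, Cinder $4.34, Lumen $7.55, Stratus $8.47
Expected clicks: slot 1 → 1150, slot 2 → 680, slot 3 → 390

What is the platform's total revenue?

Total revenue: $15080.70

Sorting advertisers: $8.47 (Stratus) > $7.55 (Lumen) > $6.92 (Apex) > $4.34 (Cinder)
Slot 1: Stratus pays $7.55 × 1150 = $8682.50
Slot 2: Lumen pays $6.92 × 680 = $4705.60
Slot 3: Apex pays $4.34 × 390 = $1692.60
Total = $15080.70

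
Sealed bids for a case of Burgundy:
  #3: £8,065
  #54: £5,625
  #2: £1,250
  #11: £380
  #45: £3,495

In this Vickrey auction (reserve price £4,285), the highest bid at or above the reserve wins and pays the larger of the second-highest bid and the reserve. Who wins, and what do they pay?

#3 pays £5,625

Sorting bids: 8,065 (#3) > 5,625 (#54) > 3,495 (#45) > 1,250 (#2) > 380 (#11)
#3 has the top bid at or above the reserve (£8,065).
Second-highest bid £5,625 exceeds the reserve £4,285 → payment £5,625.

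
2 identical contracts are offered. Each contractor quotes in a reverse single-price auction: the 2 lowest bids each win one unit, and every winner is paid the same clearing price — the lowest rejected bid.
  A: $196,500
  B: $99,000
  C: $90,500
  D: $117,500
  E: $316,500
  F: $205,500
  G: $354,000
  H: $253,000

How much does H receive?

H is paid $0

Ordering the bids: 90,500 (C), 99,000 (B), 117,500 (D), 196,500 (A), …
Winners (2 units): C, B.
Lowest unsuccessful bid: $117,500 → clearing price.
H does not win → is paid $0.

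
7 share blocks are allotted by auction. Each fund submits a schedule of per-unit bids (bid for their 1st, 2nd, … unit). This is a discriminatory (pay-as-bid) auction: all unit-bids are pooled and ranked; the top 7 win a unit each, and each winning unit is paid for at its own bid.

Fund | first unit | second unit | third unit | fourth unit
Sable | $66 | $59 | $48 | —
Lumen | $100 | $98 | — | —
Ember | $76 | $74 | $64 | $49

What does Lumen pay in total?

Merging the schedules and taking the best 7: 100 (Lumen-1), 98 (Lumen-2), 76 (Ember-1), 74 (Ember-2), 66 (Sable-1), 64 (Ember-3), 59 (Sable-2)
Next rejected bid: $49 (not a price — pay-as-bid).
Lumen's winning unit-bids: 100 + 98 = $198.

Lumen pays $198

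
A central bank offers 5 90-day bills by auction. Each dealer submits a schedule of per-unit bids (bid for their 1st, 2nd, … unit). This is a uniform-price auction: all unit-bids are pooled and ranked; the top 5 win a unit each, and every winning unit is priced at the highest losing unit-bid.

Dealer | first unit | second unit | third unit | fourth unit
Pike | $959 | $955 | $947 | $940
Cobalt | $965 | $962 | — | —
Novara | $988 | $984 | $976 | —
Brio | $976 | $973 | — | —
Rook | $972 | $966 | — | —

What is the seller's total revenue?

Merging the schedules and taking the best 5: 988 (Novara-1), 984 (Novara-2), 976 (Novara-3), 976 (Brio-1), 973 (Brio-2)
Highest rejected unit-bid = $972.
Allocation: Brio 2, Novara 3. Every unit priced at $972.
Revenue = 5 × 972 = $4,860.

Total revenue: $4,860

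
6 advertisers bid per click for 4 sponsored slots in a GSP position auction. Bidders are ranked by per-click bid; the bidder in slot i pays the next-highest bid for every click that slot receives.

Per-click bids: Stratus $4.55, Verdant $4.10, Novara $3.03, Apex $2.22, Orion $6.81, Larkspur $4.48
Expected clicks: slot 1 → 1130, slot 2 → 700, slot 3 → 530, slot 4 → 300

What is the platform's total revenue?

Total revenue: $11359.50

Ranked by bid: $6.81 (Orion) > $4.55 (Stratus) > $4.48 (Larkspur) > $4.10 (Verdant) > $3.03 (Novara) > …
Slot 1: Orion pays $4.55 × 1130 = $5141.50
Slot 2: Stratus pays $4.48 × 700 = $3136.00
Slot 3: Larkspur pays $4.10 × 530 = $2173.00
Slot 4: Verdant pays $3.03 × 300 = $909.00
Total = $11359.50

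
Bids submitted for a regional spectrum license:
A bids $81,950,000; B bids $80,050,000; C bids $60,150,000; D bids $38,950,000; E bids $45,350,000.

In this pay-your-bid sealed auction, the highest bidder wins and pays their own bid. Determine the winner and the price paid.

A pays $81,950,000

Sorting bids: 81,950,000 (A) > 80,050,000 (B) > 60,150,000 (C) > 45,350,000 (E) > 38,950,000 (D)
First-price: A pays what they bid, $81,950,000.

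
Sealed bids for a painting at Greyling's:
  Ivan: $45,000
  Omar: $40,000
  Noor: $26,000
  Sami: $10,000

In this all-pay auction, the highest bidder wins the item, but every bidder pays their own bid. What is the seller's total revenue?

Total revenue: $121,000

All-pay auction: the highest bidder wins the item, but every bidder pays their own bid.
Sorting bids: 45,000 (Ivan) > 40,000 (Omar) > 26,000 (Noor) > 10,000 (Sami)
Every bidder forfeits their bid regardless of winning.
Revenue = 45,000 + 40,000 + 26,000 + 10,000 = $121,000.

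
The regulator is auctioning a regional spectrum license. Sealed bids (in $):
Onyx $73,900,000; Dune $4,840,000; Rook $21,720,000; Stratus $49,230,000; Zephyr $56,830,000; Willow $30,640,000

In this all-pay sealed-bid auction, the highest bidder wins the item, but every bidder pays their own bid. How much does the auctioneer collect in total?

Total revenue: $237,160,000

Rule: the highest bidder wins the item, but every bidder pays their own bid.
Sorting bids: 73,900,000 (Onyx) > 56,830,000 (Zephyr) > 49,230,000 (Stratus) > 30,640,000 (Willow) > 21,720,000 (Rook) > 4,840,000 (Dune)
Onyx wins with the top bid; all bids are sunk regardless.
Every bidder forfeits their bid regardless of winning.
Revenue = 73,900,000 + 4,840,000 + 21,720,000 + 49,230,000 + 56,830,000 + 30,640,000 = $237,160,000.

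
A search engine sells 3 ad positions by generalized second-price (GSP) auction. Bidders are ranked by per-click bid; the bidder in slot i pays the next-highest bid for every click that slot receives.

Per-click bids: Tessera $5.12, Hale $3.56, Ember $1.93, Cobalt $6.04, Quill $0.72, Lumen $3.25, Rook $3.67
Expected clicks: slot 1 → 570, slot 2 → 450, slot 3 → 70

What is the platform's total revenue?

Total revenue: $4819.10

Ranked by bid: $6.04 (Cobalt) > $5.12 (Tessera) > $3.67 (Rook) > $3.56 (Hale) > …
Slot 1: Cobalt pays $5.12 × 570 = $2918.40
Slot 2: Tessera pays $3.67 × 450 = $1651.50
Slot 3: Rook pays $3.56 × 70 = $249.20
Total = $4819.10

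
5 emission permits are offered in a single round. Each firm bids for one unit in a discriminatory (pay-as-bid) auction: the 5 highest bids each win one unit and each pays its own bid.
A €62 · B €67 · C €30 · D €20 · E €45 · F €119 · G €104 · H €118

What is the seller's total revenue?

Total revenue: €470

Sorting: 119 (F), 118 (H), 104 (G), 67 (B), 62 (A), 45 (E), 30 (C), …
Top 5: F, H, G, B, A.
Total revenue = 119 + 118 + 104 + 67 + 62 = €470.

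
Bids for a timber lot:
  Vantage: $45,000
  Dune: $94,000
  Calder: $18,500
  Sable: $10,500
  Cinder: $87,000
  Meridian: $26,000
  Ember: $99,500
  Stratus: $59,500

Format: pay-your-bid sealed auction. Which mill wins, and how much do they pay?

Ember pays $99,500

Bids in order: 99,500 (Ember) > 94,000 (Dune) > 87,000 (Cinder) > 59,500 (Stratus) > 45,000 (Vantage) > 26,000 (Meridian) > …
First-price: Ember pays what they bid, $99,500.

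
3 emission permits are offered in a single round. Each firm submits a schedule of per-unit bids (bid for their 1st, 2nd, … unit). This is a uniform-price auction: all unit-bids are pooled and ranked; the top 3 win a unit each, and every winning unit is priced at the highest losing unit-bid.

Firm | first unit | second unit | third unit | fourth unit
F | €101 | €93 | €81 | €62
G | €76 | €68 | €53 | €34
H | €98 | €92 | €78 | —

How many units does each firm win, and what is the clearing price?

Pooled unit-bids ranked (top 3): 101 (F-1), 98 (H-1), 93 (F-2)
Highest rejected unit-bid = €92.
Allocation: F 2, H 1.

F 2, H 1; clearing price €92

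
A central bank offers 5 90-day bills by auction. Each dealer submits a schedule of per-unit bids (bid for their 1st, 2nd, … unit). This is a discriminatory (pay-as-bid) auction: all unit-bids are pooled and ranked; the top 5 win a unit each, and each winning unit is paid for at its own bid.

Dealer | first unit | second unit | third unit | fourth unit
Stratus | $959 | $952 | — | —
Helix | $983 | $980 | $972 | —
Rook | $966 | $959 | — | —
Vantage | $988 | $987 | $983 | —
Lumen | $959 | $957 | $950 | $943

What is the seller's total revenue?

Total revenue: $4,921

All unit-bids, highest first — top 5: 988 (Vantage-1), 987 (Vantage-2), 983 (Helix-1), 983 (Vantage-3), 980 (Helix-2)
Next rejected bid: $972 (not a price — pay-as-bid).
Each winning unit pays its own bid.
Revenue = 988 + 987 + 983 + 983 + 980 = $4,921.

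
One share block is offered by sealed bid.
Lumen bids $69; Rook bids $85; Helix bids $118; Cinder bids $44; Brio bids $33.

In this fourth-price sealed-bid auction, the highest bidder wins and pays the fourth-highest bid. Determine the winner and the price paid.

Helix pays $44

Rule: the highest bidder wins and pays the fourth-highest bid.
Bids in order: 118 (Helix) > 85 (Rook) > 69 (Lumen) > 44 (Cinder) > 33 (Brio)
Helix wins; payment is bid #4 in the ranking = $44.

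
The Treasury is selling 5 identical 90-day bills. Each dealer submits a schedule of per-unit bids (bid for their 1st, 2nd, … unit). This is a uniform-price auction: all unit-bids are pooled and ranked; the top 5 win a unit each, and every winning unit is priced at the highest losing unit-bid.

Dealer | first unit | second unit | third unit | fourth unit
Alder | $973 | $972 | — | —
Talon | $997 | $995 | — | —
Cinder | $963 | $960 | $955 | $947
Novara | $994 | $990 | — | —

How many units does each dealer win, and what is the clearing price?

Pooled unit-bids ranked (top 5): 997 (Talon-1), 995 (Talon-2), 994 (Novara-1), 990 (Novara-2), 973 (Alder-1)
The (k+1)-th unit-bid is $972.
Allocation: Alder 1, Novara 2, Talon 2.

Alder 1, Novara 2, Talon 2; clearing price $972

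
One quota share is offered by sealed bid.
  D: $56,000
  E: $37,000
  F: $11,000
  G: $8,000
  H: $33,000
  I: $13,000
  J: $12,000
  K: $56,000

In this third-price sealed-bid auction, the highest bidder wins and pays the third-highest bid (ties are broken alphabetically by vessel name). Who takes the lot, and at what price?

D pays $37,000

Sorting bids: 56,000 (D) > 56,000 (K) > 37,000 (E) > 33,000 (H) > 13,000 (I) > 12,000 (J) > …
D and K tie at $56,000; tie-break gives it to D.
D wins; payment is bid #3 in the ranking = $37,000.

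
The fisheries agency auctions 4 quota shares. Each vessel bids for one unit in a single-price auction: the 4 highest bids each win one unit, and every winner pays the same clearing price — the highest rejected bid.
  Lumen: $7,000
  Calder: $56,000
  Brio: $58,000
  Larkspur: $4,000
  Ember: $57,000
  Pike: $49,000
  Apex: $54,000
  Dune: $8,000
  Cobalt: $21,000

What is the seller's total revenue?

Sorting: 58,000 (Brio), 57,000 (Ember), 56,000 (Calder), 54,000 (Apex), 49,000 (Pike), 21,000 (Cobalt), …
Top 4: Brio, Ember, Calder, Apex.
First losing bid is Pike's $49,000, which sets the uniform price.
Total revenue = 4 × $49,000 = $196,000.

Total revenue: $196,000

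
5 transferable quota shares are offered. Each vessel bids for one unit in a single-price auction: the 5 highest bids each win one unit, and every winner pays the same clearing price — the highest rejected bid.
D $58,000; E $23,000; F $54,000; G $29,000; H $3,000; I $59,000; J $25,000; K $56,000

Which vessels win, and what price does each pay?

I, D, K, F, G; each pays $25,000

Ordering the bids: 59,000 (I), 58,000 (D), 56,000 (K), 54,000 (F), 29,000 (G), 25,000 (J), 23,000 (E), …
Winners (5 units): I, D, K, F, G.
First losing bid is J's $25,000, which sets the uniform price.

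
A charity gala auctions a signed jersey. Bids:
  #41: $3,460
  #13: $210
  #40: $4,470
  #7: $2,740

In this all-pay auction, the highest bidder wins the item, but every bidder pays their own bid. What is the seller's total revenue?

Total revenue: $10,880

Rule: the highest bidder wins the item, but every bidder pays their own bid.
Bids in order: 4,470 (#40) > 3,460 (#41) > 2,740 (#7) > 210 (#13)
#40 wins with the top bid; all bids are sunk regardless.
Every bidder forfeits their bid regardless of winning.
Revenue = 3,460 + 210 + 4,470 + 2,740 = $10,880.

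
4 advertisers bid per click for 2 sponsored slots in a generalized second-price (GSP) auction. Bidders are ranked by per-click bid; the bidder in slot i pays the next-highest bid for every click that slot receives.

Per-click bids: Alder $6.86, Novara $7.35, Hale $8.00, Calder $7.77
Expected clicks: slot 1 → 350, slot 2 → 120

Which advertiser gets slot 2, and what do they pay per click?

Sorting advertisers: $8.00 (Hale) > $7.77 (Calder) > $7.35 (Novara) > …
Slot 2 goes to the second-ranked bidder, Calder, who pays the next bid down: $7.35/click.

Calder; $7.35 per click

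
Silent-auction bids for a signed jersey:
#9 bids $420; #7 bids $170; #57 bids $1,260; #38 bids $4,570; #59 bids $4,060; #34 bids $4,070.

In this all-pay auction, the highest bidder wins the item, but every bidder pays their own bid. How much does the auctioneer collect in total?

Sorting bids: 4,570 (#38) > 4,070 (#34) > 4,060 (#59) > 1,260 (#57) > 420 (#9) > 170 (#7)
Every bidder forfeits their bid regardless of winning.
Revenue = 420 + 170 + 1,260 + 4,570 + 4,060 + 4,070 = $14,550.

Total revenue: $14,550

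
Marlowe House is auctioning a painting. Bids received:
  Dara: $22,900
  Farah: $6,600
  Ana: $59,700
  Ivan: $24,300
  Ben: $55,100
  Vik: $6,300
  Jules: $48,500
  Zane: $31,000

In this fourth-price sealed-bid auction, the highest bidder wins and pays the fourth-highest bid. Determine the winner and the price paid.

Rule: the highest bidder wins and pays the fourth-highest bid.
Sorting bids: 59,700 (Ana) > 55,100 (Ben) > 48,500 (Jules) > 31,000 (Zane) > 24,300 (Ivan) > 22,900 (Dara) > …
Ana is highest; pays the fourth-highest bid, $31,000.

Ana pays $31,000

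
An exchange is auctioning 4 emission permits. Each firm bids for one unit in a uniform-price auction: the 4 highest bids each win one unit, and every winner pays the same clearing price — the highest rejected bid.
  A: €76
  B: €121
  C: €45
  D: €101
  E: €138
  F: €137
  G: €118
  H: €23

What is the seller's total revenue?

Total revenue: €404

Bids ranked high→low: 138 (E), 137 (F), 121 (B), 118 (G), 101 (D), 76 (A), …
Top 4: E, F, B, G.
Highest unsuccessful bid: €101 → clearing price.
Total revenue = 4 × €101 = €404.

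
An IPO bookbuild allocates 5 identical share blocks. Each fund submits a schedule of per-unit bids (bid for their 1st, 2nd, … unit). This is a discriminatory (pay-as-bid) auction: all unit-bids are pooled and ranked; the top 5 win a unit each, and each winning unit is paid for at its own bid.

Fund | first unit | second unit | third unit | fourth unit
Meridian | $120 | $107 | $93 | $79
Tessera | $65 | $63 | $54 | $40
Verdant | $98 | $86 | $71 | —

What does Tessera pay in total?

Merging the schedules and taking the best 5: 120 (Meridian-1), 107 (Meridian-2), 98 (Verdant-1), 93 (Meridian-3), 86 (Verdant-2)
Next rejected bid: $79 (not a price — pay-as-bid).
Tessera wins no units.

Tessera pays $0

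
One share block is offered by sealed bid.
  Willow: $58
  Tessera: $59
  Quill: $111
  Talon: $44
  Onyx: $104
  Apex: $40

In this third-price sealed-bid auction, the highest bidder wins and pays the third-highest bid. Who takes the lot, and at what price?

Sorting bids: 111 (Quill) > 104 (Onyx) > 59 (Tessera) > 58 (Willow) > 44 (Talon) > 40 (Apex)
Quill wins; payment is bid #3 in the ranking = $59.

Quill pays $59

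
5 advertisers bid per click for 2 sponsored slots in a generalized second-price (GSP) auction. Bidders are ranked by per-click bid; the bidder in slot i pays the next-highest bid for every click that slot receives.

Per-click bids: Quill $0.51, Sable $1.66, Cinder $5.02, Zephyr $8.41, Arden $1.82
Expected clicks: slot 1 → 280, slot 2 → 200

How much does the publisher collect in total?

Total revenue: $1769.60

Per-click bids in order: $8.41 (Zephyr) > $5.02 (Cinder) > $1.82 (Arden) > …
Slot 1: Zephyr pays $5.02 × 280 = $1405.60
Slot 2: Cinder pays $1.82 × 200 = $364.00
Total = $1769.60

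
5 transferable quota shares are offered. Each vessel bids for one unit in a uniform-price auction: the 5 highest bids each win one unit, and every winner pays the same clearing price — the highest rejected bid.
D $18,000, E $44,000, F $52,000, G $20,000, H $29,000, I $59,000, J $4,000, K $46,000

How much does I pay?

Sorting: 59,000 (I), 52,000 (F), 46,000 (K), 44,000 (E), 29,000 (H), 20,000 (G), 18,000 (D), …
Winners (5 units): I, F, K, E, H.
First losing bid is G's $20,000, which sets the uniform price.
I wins → pays $20,000.

I pays $20,000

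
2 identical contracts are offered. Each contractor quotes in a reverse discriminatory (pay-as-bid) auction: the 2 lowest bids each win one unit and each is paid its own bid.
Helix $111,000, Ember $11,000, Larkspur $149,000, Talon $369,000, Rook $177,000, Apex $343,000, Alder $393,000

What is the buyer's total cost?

Total cost: $122,000

Bids ranked low→high: 11,000 (Ember), 111,000 (Helix), 149,000 (Larkspur), 177,000 (Rook), …
Lowest 2: Ember, Helix.
Total cost = 11,000 + 111,000 = $122,000.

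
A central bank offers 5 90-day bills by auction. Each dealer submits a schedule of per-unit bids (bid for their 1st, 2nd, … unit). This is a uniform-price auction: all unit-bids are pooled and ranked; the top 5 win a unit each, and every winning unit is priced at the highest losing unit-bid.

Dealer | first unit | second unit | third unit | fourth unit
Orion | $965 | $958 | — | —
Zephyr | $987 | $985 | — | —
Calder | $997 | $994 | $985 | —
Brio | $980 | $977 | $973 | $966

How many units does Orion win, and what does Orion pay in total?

Orion: 0 units, pays $0

All unit-bids, highest first — top 5: 997 (Calder-1), 994 (Calder-2), 987 (Zephyr-1), 985 (Zephyr-2), 985 (Calder-3)
First bid not allocated: $980.
Orion wins 0 unit(s) at $980 each.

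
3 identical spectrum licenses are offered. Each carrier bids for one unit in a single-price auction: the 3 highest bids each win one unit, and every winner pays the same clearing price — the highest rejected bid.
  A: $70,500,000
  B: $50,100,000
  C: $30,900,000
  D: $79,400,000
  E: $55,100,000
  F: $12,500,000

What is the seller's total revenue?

Ordering the bids: 79,400,000 (D), 70,500,000 (A), 55,100,000 (E), 50,100,000 (B), 30,900,000 (C), …
The 3 highest are D, A, E.
Highest unsuccessful bid: $50,100,000 → clearing price.
Total revenue = 3 × $50,100,000 = $150,300,000.

Total revenue: $150,300,000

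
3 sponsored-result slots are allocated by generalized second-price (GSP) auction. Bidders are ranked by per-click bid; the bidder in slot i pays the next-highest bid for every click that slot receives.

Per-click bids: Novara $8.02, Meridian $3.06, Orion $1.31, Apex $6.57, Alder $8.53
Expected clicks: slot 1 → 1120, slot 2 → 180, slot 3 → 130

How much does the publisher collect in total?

Total revenue: $10562.80

Sorting advertisers: $8.53 (Alder) > $8.02 (Novara) > $6.57 (Apex) > $3.06 (Meridian) > …
Slot 1: Alder pays $8.02 × 1120 = $8982.40
Slot 2: Novara pays $6.57 × 180 = $1182.60
Slot 3: Apex pays $3.06 × 130 = $397.80
Total = $10562.80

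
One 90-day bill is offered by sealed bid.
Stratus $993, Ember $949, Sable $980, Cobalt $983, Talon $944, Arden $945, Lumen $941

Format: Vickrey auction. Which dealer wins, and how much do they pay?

Stratus pays $983

Bids in order: 993 (Stratus) > 983 (Cobalt) > 980 (Sable) > 949 (Ember) > 945 (Arden) > 944 (Talon) > …
Stratus wins with the highest bid; price is set by the runner-up at $983.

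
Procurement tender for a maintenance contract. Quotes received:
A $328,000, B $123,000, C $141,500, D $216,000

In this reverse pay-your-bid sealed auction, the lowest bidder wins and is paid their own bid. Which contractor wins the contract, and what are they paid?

B is paid $123,000

Bids in order: 123,000 (B) < 141,500 (C) < 216,000 (D) < 328,000 (A)
B is lowest → is paid own bid, $123,000.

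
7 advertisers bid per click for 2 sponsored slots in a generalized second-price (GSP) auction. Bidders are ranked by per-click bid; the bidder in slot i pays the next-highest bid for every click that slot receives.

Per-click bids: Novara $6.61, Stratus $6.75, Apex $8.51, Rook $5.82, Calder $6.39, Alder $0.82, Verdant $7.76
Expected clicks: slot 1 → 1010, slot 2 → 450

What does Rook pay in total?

Sorting advertisers: $8.51 (Apex) > $7.76 (Verdant) > $6.75 (Stratus) > …
Rook ranks below slot 2 → no slot, pays nothing.

Rook pays $0.00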